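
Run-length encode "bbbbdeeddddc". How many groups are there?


Input: bbbbdeeddddc
Scanning for consecutive runs:
  Group 1: 'b' x 4 (positions 0-3)
  Group 2: 'd' x 1 (positions 4-4)
  Group 3: 'e' x 2 (positions 5-6)
  Group 4: 'd' x 4 (positions 7-10)
  Group 5: 'c' x 1 (positions 11-11)
Total groups: 5

5


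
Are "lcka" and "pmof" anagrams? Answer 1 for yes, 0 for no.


Strings: "lcka", "pmof"
Sorted first:  ackl
Sorted second: fmop
Differ at position 0: 'a' vs 'f' => not anagrams

0


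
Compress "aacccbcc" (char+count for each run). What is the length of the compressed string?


Input: aacccbcc
Runs:
  'a' x 2 => "a2"
  'c' x 3 => "c3"
  'b' x 1 => "b1"
  'c' x 2 => "c2"
Compressed: "a2c3b1c2"
Compressed length: 8

8


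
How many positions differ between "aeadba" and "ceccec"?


Comparing "aeadba" and "ceccec" position by position:
  Position 0: 'a' vs 'c' => DIFFER
  Position 1: 'e' vs 'e' => same
  Position 2: 'a' vs 'c' => DIFFER
  Position 3: 'd' vs 'c' => DIFFER
  Position 4: 'b' vs 'e' => DIFFER
  Position 5: 'a' vs 'c' => DIFFER
Positions that differ: 5

5


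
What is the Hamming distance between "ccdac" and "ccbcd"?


Comparing "ccdac" and "ccbcd" position by position:
  Position 0: 'c' vs 'c' => same
  Position 1: 'c' vs 'c' => same
  Position 2: 'd' vs 'b' => differ
  Position 3: 'a' vs 'c' => differ
  Position 4: 'c' vs 'd' => differ
Total differences (Hamming distance): 3

3


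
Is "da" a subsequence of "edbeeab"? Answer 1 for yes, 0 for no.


Check if "da" is a subsequence of "edbeeab"
Greedy scan:
  Position 0 ('e'): no match needed
  Position 1 ('d'): matches sub[0] = 'd'
  Position 2 ('b'): no match needed
  Position 3 ('e'): no match needed
  Position 4 ('e'): no match needed
  Position 5 ('a'): matches sub[1] = 'a'
  Position 6 ('b'): no match needed
All 2 characters matched => is a subsequence

1


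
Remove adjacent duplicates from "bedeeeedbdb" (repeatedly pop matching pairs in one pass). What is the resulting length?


Input: bedeeeedbdb
Stack-based adjacent duplicate removal:
  Read 'b': push. Stack: b
  Read 'e': push. Stack: be
  Read 'd': push. Stack: bed
  Read 'e': push. Stack: bede
  Read 'e': matches stack top 'e' => pop. Stack: bed
  Read 'e': push. Stack: bede
  Read 'e': matches stack top 'e' => pop. Stack: bed
  Read 'd': matches stack top 'd' => pop. Stack: be
  Read 'b': push. Stack: beb
  Read 'd': push. Stack: bebd
  Read 'b': push. Stack: bebdb
Final stack: "bebdb" (length 5)

5


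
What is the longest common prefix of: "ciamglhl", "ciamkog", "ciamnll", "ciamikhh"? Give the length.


Words: ciamglhl, ciamkog, ciamnll, ciamikhh
  Position 0: all 'c' => match
  Position 1: all 'i' => match
  Position 2: all 'a' => match
  Position 3: all 'm' => match
  Position 4: ('g', 'k', 'n', 'i') => mismatch, stop
LCP = "ciam" (length 4)

4


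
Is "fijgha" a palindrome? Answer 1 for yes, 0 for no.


Input: fijgha
Reversed: ahgjif
  Compare pos 0 ('f') with pos 5 ('a'): MISMATCH
  Compare pos 1 ('i') with pos 4 ('h'): MISMATCH
  Compare pos 2 ('j') with pos 3 ('g'): MISMATCH
Result: not a palindrome

0


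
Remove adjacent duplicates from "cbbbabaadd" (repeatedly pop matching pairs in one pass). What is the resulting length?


Input: cbbbabaadd
Stack-based adjacent duplicate removal:
  Read 'c': push. Stack: c
  Read 'b': push. Stack: cb
  Read 'b': matches stack top 'b' => pop. Stack: c
  Read 'b': push. Stack: cb
  Read 'a': push. Stack: cba
  Read 'b': push. Stack: cbab
  Read 'a': push. Stack: cbaba
  Read 'a': matches stack top 'a' => pop. Stack: cbab
  Read 'd': push. Stack: cbabd
  Read 'd': matches stack top 'd' => pop. Stack: cbab
Final stack: "cbab" (length 4)

4


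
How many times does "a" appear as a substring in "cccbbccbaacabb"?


Searching for "a" in "cccbbccbaacabb"
Scanning each position:
  Position 0: "c" => no
  Position 1: "c" => no
  Position 2: "c" => no
  Position 3: "b" => no
  Position 4: "b" => no
  Position 5: "c" => no
  Position 6: "c" => no
  Position 7: "b" => no
  Position 8: "a" => MATCH
  Position 9: "a" => MATCH
  Position 10: "c" => no
  Position 11: "a" => MATCH
  Position 12: "b" => no
  Position 13: "b" => no
Total occurrences: 3

3


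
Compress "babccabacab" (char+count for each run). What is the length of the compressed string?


Input: babccabacab
Runs:
  'b' x 1 => "b1"
  'a' x 1 => "a1"
  'b' x 1 => "b1"
  'c' x 2 => "c2"
  'a' x 1 => "a1"
  'b' x 1 => "b1"
  'a' x 1 => "a1"
  'c' x 1 => "c1"
  'a' x 1 => "a1"
  'b' x 1 => "b1"
Compressed: "b1a1b1c2a1b1a1c1a1b1"
Compressed length: 20

20


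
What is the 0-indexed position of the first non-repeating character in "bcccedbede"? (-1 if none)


Input: bcccedbede
Character frequencies:
  'b': 2
  'c': 3
  'd': 2
  'e': 3
Scanning left to right for freq == 1:
  Position 0 ('b'): freq=2, skip
  Position 1 ('c'): freq=3, skip
  Position 2 ('c'): freq=3, skip
  Position 3 ('c'): freq=3, skip
  Position 4 ('e'): freq=3, skip
  Position 5 ('d'): freq=2, skip
  Position 6 ('b'): freq=2, skip
  Position 7 ('e'): freq=3, skip
  Position 8 ('d'): freq=2, skip
  Position 9 ('e'): freq=3, skip
  No unique character found => answer = -1

-1


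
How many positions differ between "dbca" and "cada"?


Comparing "dbca" and "cada" position by position:
  Position 0: 'd' vs 'c' => DIFFER
  Position 1: 'b' vs 'a' => DIFFER
  Position 2: 'c' vs 'd' => DIFFER
  Position 3: 'a' vs 'a' => same
Positions that differ: 3

3


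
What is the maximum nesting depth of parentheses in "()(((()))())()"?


Input: "()(((()))())()"
Tracking depth:
  Position 0 '(': depth becomes 1
  Position 1 ')': depth becomes 0
  Position 2 '(': depth becomes 1
  Position 3 '(': depth becomes 2
  Position 4 '(': depth becomes 3
  Position 5 '(': depth becomes 4
  Position 6 ')': depth becomes 3
  Position 7 ')': depth becomes 2
  Position 8 ')': depth becomes 1
  Position 9 '(': depth becomes 2
  Position 10 ')': depth becomes 1
  Position 11 ')': depth becomes 0
  Position 12 '(': depth becomes 1
  Position 13 ')': depth becomes 0
Maximum depth reached: 4

4


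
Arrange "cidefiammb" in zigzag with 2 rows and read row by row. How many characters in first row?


Zigzag "cidefiammb" into 2 rows:
Placing characters:
  'c' => row 0
  'i' => row 1
  'd' => row 0
  'e' => row 1
  'f' => row 0
  'i' => row 1
  'a' => row 0
  'm' => row 1
  'm' => row 0
  'b' => row 1
Rows:
  Row 0: "cdfam"
  Row 1: "ieimb"
First row length: 5

5


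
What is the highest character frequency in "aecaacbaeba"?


Input: aecaacbaeba
Character counts:
  'a': 5
  'b': 2
  'c': 2
  'e': 2
Maximum frequency: 5

5


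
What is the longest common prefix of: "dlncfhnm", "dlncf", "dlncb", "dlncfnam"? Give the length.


Words: dlncfhnm, dlncf, dlncb, dlncfnam
  Position 0: all 'd' => match
  Position 1: all 'l' => match
  Position 2: all 'n' => match
  Position 3: all 'c' => match
  Position 4: ('f', 'f', 'b', 'f') => mismatch, stop
LCP = "dlnc" (length 4)

4


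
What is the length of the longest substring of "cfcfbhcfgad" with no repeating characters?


Input: "cfcfbhcfgad"
Sliding window (track last position of each char):
  Position 0 ('c'): window [0,0] length 1 -- new best
  Position 1 ('f'): window [0,1] length 2 -- new best
  Position 2 ('c'): repeat (last at 0), move window start to 1
  Position 2 ('c'): window [1,2] length 2
  Position 3 ('f'): repeat (last at 1), move window start to 2
  Position 3 ('f'): window [2,3] length 2
  Position 4 ('b'): window [2,4] length 3 -- new best
  Position 5 ('h'): window [2,5] length 4 -- new best
  Position 6 ('c'): repeat (last at 2), move window start to 3
  Position 6 ('c'): window [3,6] length 4
  Position 7 ('f'): repeat (last at 3), move window start to 4
  Position 7 ('f'): window [4,7] length 4
  Position 8 ('g'): window [4,8] length 5 -- new best
  Position 9 ('a'): window [4,9] length 6 -- new best
  Position 10 ('d'): window [4,10] length 7 -- new best
Longest substring with no repeats: "bhcfgad" with length 7

7


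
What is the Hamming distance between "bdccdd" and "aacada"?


Comparing "bdccdd" and "aacada" position by position:
  Position 0: 'b' vs 'a' => differ
  Position 1: 'd' vs 'a' => differ
  Position 2: 'c' vs 'c' => same
  Position 3: 'c' vs 'a' => differ
  Position 4: 'd' vs 'd' => same
  Position 5: 'd' vs 'a' => differ
Total differences (Hamming distance): 4

4


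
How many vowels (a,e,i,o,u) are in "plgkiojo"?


Input: plgkiojo
Checking each character:
  'p' at position 0: consonant
  'l' at position 1: consonant
  'g' at position 2: consonant
  'k' at position 3: consonant
  'i' at position 4: vowel (running total: 1)
  'o' at position 5: vowel (running total: 2)
  'j' at position 6: consonant
  'o' at position 7: vowel (running total: 3)
Total vowels: 3

3


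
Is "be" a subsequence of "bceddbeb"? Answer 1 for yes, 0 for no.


Check if "be" is a subsequence of "bceddbeb"
Greedy scan:
  Position 0 ('b'): matches sub[0] = 'b'
  Position 1 ('c'): no match needed
  Position 2 ('e'): matches sub[1] = 'e'
  Position 3 ('d'): no match needed
  Position 4 ('d'): no match needed
  Position 5 ('b'): no match needed
  Position 6 ('e'): no match needed
  Position 7 ('b'): no match needed
All 2 characters matched => is a subsequence

1


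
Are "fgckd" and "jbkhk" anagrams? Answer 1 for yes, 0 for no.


Strings: "fgckd", "jbkhk"
Sorted first:  cdfgk
Sorted second: bhjkk
Differ at position 0: 'c' vs 'b' => not anagrams

0


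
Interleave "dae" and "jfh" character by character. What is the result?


Interleaving "dae" and "jfh":
  Position 0: 'd' from first, 'j' from second => "dj"
  Position 1: 'a' from first, 'f' from second => "af"
  Position 2: 'e' from first, 'h' from second => "eh"
Result: djafeh

djafeh


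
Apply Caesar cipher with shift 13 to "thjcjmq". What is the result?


Caesar cipher: shift "thjcjmq" by 13
  't' (pos 19) + 13 = pos 6 = 'g'
  'h' (pos 7) + 13 = pos 20 = 'u'
  'j' (pos 9) + 13 = pos 22 = 'w'
  'c' (pos 2) + 13 = pos 15 = 'p'
  'j' (pos 9) + 13 = pos 22 = 'w'
  'm' (pos 12) + 13 = pos 25 = 'z'
  'q' (pos 16) + 13 = pos 3 = 'd'
Result: guwpwzd

guwpwzd


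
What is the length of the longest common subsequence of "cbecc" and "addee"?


LCS of "cbecc" and "addee"
DP table:
           a    d    d    e    e
      0    0    0    0    0    0
  c   0    0    0    0    0    0
  b   0    0    0    0    0    0
  e   0    0    0    0    1    1
  c   0    0    0    0    1    1
  c   0    0    0    0    1    1
LCS length = dp[5][5] = 1

1


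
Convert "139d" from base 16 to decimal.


Input: "139d" in base 16
Positional expansion:
  Digit '1' (value 1) x 16^3 = 4096
  Digit '3' (value 3) x 16^2 = 768
  Digit '9' (value 9) x 16^1 = 144
  Digit 'd' (value 13) x 16^0 = 13
Sum = 5021

5021


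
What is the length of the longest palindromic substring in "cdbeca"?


Input: "cdbeca"
Checking substrings for palindromes:
  No multi-char palindromic substrings found
Longest palindromic substring: "c" with length 1

1


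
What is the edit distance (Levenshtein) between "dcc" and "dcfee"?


Computing edit distance: "dcc" -> "dcfee"
DP table:
           d    c    f    e    e
      0    1    2    3    4    5
  d   1    0    1    2    3    4
  c   2    1    0    1    2    3
  c   3    2    1    1    2    3
Edit distance = dp[3][5] = 3

3


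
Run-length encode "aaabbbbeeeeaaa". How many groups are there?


Input: aaabbbbeeeeaaa
Scanning for consecutive runs:
  Group 1: 'a' x 3 (positions 0-2)
  Group 2: 'b' x 4 (positions 3-6)
  Group 3: 'e' x 4 (positions 7-10)
  Group 4: 'a' x 3 (positions 11-13)
Total groups: 4

4


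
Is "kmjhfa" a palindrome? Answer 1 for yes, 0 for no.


Input: kmjhfa
Reversed: afhjmk
  Compare pos 0 ('k') with pos 5 ('a'): MISMATCH
  Compare pos 1 ('m') with pos 4 ('f'): MISMATCH
  Compare pos 2 ('j') with pos 3 ('h'): MISMATCH
Result: not a palindrome

0


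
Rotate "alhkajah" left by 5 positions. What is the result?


Input: "alhkajah", rotate left by 5
First 5 characters: "alhka"
Remaining characters: "jah"
Concatenate remaining + first: "jah" + "alhka" = "jahalhka"

jahalhka


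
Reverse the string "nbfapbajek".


Input: nbfapbajek
Reading characters right to left:
  Position 9: 'k'
  Position 8: 'e'
  Position 7: 'j'
  Position 6: 'a'
  Position 5: 'b'
  Position 4: 'p'
  Position 3: 'a'
  Position 2: 'f'
  Position 1: 'b'
  Position 0: 'n'
Reversed: kejabpafbn

kejabpafbn


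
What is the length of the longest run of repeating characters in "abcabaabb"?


Input: "abcabaabb"
Scanning for longest run:
  Position 1 ('b'): new char, reset run to 1
  Position 2 ('c'): new char, reset run to 1
  Position 3 ('a'): new char, reset run to 1
  Position 4 ('b'): new char, reset run to 1
  Position 5 ('a'): new char, reset run to 1
  Position 6 ('a'): continues run of 'a', length=2
  Position 7 ('b'): new char, reset run to 1
  Position 8 ('b'): continues run of 'b', length=2
Longest run: 'a' with length 2

2


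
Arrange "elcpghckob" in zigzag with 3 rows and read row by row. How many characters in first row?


Zigzag "elcpghckob" into 3 rows:
Placing characters:
  'e' => row 0
  'l' => row 1
  'c' => row 2
  'p' => row 1
  'g' => row 0
  'h' => row 1
  'c' => row 2
  'k' => row 1
  'o' => row 0
  'b' => row 1
Rows:
  Row 0: "ego"
  Row 1: "lphkb"
  Row 2: "cc"
First row length: 3

3


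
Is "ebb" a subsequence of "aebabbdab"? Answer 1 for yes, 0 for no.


Check if "ebb" is a subsequence of "aebabbdab"
Greedy scan:
  Position 0 ('a'): no match needed
  Position 1 ('e'): matches sub[0] = 'e'
  Position 2 ('b'): matches sub[1] = 'b'
  Position 3 ('a'): no match needed
  Position 4 ('b'): matches sub[2] = 'b'
  Position 5 ('b'): no match needed
  Position 6 ('d'): no match needed
  Position 7 ('a'): no match needed
  Position 8 ('b'): no match needed
All 3 characters matched => is a subsequence

1


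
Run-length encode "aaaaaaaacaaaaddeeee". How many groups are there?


Input: aaaaaaaacaaaaddeeee
Scanning for consecutive runs:
  Group 1: 'a' x 8 (positions 0-7)
  Group 2: 'c' x 1 (positions 8-8)
  Group 3: 'a' x 4 (positions 9-12)
  Group 4: 'd' x 2 (positions 13-14)
  Group 5: 'e' x 4 (positions 15-18)
Total groups: 5

5


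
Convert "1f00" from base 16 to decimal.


Input: "1f00" in base 16
Positional expansion:
  Digit '1' (value 1) x 16^3 = 4096
  Digit 'f' (value 15) x 16^2 = 3840
  Digit '0' (value 0) x 16^1 = 0
  Digit '0' (value 0) x 16^0 = 0
Sum = 7936

7936


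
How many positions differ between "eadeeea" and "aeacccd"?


Comparing "eadeeea" and "aeacccd" position by position:
  Position 0: 'e' vs 'a' => DIFFER
  Position 1: 'a' vs 'e' => DIFFER
  Position 2: 'd' vs 'a' => DIFFER
  Position 3: 'e' vs 'c' => DIFFER
  Position 4: 'e' vs 'c' => DIFFER
  Position 5: 'e' vs 'c' => DIFFER
  Position 6: 'a' vs 'd' => DIFFER
Positions that differ: 7

7


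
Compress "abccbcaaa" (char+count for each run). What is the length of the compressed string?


Input: abccbcaaa
Runs:
  'a' x 1 => "a1"
  'b' x 1 => "b1"
  'c' x 2 => "c2"
  'b' x 1 => "b1"
  'c' x 1 => "c1"
  'a' x 3 => "a3"
Compressed: "a1b1c2b1c1a3"
Compressed length: 12

12


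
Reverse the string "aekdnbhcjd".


Input: aekdnbhcjd
Reading characters right to left:
  Position 9: 'd'
  Position 8: 'j'
  Position 7: 'c'
  Position 6: 'h'
  Position 5: 'b'
  Position 4: 'n'
  Position 3: 'd'
  Position 2: 'k'
  Position 1: 'e'
  Position 0: 'a'
Reversed: djchbndkea

djchbndkea


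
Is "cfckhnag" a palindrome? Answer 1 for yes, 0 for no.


Input: cfckhnag
Reversed: ganhkcfc
  Compare pos 0 ('c') with pos 7 ('g'): MISMATCH
  Compare pos 1 ('f') with pos 6 ('a'): MISMATCH
  Compare pos 2 ('c') with pos 5 ('n'): MISMATCH
  Compare pos 3 ('k') with pos 4 ('h'): MISMATCH
Result: not a palindrome

0


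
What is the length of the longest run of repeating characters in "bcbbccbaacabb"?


Input: "bcbbccbaacabb"
Scanning for longest run:
  Position 1 ('c'): new char, reset run to 1
  Position 2 ('b'): new char, reset run to 1
  Position 3 ('b'): continues run of 'b', length=2
  Position 4 ('c'): new char, reset run to 1
  Position 5 ('c'): continues run of 'c', length=2
  Position 6 ('b'): new char, reset run to 1
  Position 7 ('a'): new char, reset run to 1
  Position 8 ('a'): continues run of 'a', length=2
  Position 9 ('c'): new char, reset run to 1
  Position 10 ('a'): new char, reset run to 1
  Position 11 ('b'): new char, reset run to 1
  Position 12 ('b'): continues run of 'b', length=2
Longest run: 'b' with length 2

2


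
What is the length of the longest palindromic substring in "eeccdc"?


Input: "eeccdc"
Checking substrings for palindromes:
  [3:6] "cdc" (len 3) => palindrome
  [0:2] "ee" (len 2) => palindrome
  [2:4] "cc" (len 2) => palindrome
Longest palindromic substring: "cdc" with length 3

3


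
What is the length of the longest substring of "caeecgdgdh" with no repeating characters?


Input: "caeecgdgdh"
Sliding window (track last position of each char):
  Position 0 ('c'): window [0,0] length 1 -- new best
  Position 1 ('a'): window [0,1] length 2 -- new best
  Position 2 ('e'): window [0,2] length 3 -- new best
  Position 3 ('e'): repeat (last at 2), move window start to 3
  Position 3 ('e'): window [3,3] length 1
  Position 4 ('c'): window [3,4] length 2
  Position 5 ('g'): window [3,5] length 3
  Position 6 ('d'): window [3,6] length 4 -- new best
  Position 7 ('g'): repeat (last at 5), move window start to 6
  Position 7 ('g'): window [6,7] length 2
  Position 8 ('d'): repeat (last at 6), move window start to 7
  Position 8 ('d'): window [7,8] length 2
  Position 9 ('h'): window [7,9] length 3
Longest substring with no repeats: "ecgd" with length 4

4


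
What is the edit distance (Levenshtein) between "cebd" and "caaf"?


Computing edit distance: "cebd" -> "caaf"
DP table:
           c    a    a    f
      0    1    2    3    4
  c   1    0    1    2    3
  e   2    1    1    2    3
  b   3    2    2    2    3
  d   4    3    3    3    3
Edit distance = dp[4][4] = 3

3


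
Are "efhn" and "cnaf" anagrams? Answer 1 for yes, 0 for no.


Strings: "efhn", "cnaf"
Sorted first:  efhn
Sorted second: acfn
Differ at position 0: 'e' vs 'a' => not anagrams

0


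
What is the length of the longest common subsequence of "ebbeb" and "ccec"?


LCS of "ebbeb" and "ccec"
DP table:
           c    c    e    c
      0    0    0    0    0
  e   0    0    0    1    1
  b   0    0    0    1    1
  b   0    0    0    1    1
  e   0    0    0    1    1
  b   0    0    0    1    1
LCS length = dp[5][4] = 1

1


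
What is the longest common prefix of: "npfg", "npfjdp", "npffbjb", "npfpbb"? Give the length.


Words: npfg, npfjdp, npffbjb, npfpbb
  Position 0: all 'n' => match
  Position 1: all 'p' => match
  Position 2: all 'f' => match
  Position 3: ('g', 'j', 'f', 'p') => mismatch, stop
LCP = "npf" (length 3)

3


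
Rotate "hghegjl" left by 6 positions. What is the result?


Input: "hghegjl", rotate left by 6
First 6 characters: "hghegj"
Remaining characters: "l"
Concatenate remaining + first: "l" + "hghegj" = "lhghegj"

lhghegj


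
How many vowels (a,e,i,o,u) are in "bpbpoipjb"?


Input: bpbpoipjb
Checking each character:
  'b' at position 0: consonant
  'p' at position 1: consonant
  'b' at position 2: consonant
  'p' at position 3: consonant
  'o' at position 4: vowel (running total: 1)
  'i' at position 5: vowel (running total: 2)
  'p' at position 6: consonant
  'j' at position 7: consonant
  'b' at position 8: consonant
Total vowels: 2

2


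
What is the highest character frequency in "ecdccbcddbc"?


Input: ecdccbcddbc
Character counts:
  'b': 2
  'c': 5
  'd': 3
  'e': 1
Maximum frequency: 5

5


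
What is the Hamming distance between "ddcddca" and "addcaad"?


Comparing "ddcddca" and "addcaad" position by position:
  Position 0: 'd' vs 'a' => differ
  Position 1: 'd' vs 'd' => same
  Position 2: 'c' vs 'd' => differ
  Position 3: 'd' vs 'c' => differ
  Position 4: 'd' vs 'a' => differ
  Position 5: 'c' vs 'a' => differ
  Position 6: 'a' vs 'd' => differ
Total differences (Hamming distance): 6

6


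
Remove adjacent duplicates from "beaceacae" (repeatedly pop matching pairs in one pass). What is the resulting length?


Input: beaceacae
Stack-based adjacent duplicate removal:
  Read 'b': push. Stack: b
  Read 'e': push. Stack: be
  Read 'a': push. Stack: bea
  Read 'c': push. Stack: beac
  Read 'e': push. Stack: beace
  Read 'a': push. Stack: beacea
  Read 'c': push. Stack: beaceac
  Read 'a': push. Stack: beaceaca
  Read 'e': push. Stack: beaceacae
Final stack: "beaceacae" (length 9)

9


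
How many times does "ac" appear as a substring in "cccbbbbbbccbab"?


Searching for "ac" in "cccbbbbbbccbab"
Scanning each position:
  Position 0: "cc" => no
  Position 1: "cc" => no
  Position 2: "cb" => no
  Position 3: "bb" => no
  Position 4: "bb" => no
  Position 5: "bb" => no
  Position 6: "bb" => no
  Position 7: "bb" => no
  Position 8: "bc" => no
  Position 9: "cc" => no
  Position 10: "cb" => no
  Position 11: "ba" => no
  Position 12: "ab" => no
Total occurrences: 0

0


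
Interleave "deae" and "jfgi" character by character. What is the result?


Interleaving "deae" and "jfgi":
  Position 0: 'd' from first, 'j' from second => "dj"
  Position 1: 'e' from first, 'f' from second => "ef"
  Position 2: 'a' from first, 'g' from second => "ag"
  Position 3: 'e' from first, 'i' from second => "ei"
Result: djefagei

djefagei


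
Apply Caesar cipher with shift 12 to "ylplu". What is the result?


Caesar cipher: shift "ylplu" by 12
  'y' (pos 24) + 12 = pos 10 = 'k'
  'l' (pos 11) + 12 = pos 23 = 'x'
  'p' (pos 15) + 12 = pos 1 = 'b'
  'l' (pos 11) + 12 = pos 23 = 'x'
  'u' (pos 20) + 12 = pos 6 = 'g'
Result: kxbxg

kxbxg


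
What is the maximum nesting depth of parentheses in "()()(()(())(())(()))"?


Input: "()()(()(())(())(()))"
Tracking depth:
  Position 0 '(': depth becomes 1
  Position 1 ')': depth becomes 0
  Position 2 '(': depth becomes 1
  Position 3 ')': depth becomes 0
  Position 4 '(': depth becomes 1
  Position 5 '(': depth becomes 2
  Position 6 ')': depth becomes 1
  Position 7 '(': depth becomes 2
  Position 8 '(': depth becomes 3
  Position 9 ')': depth becomes 2
  Position 10 ')': depth becomes 1
  Position 11 '(': depth becomes 2
  Position 12 '(': depth becomes 3
  Position 13 ')': depth becomes 2
  Position 14 ')': depth becomes 1
  Position 15 '(': depth becomes 2
  Position 16 '(': depth becomes 3
  Position 17 ')': depth becomes 2
  Position 18 ')': depth becomes 1
  Position 19 ')': depth becomes 0
Maximum depth reached: 3

3


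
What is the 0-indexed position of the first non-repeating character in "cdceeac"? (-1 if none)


Input: cdceeac
Character frequencies:
  'a': 1
  'c': 3
  'd': 1
  'e': 2
Scanning left to right for freq == 1:
  Position 0 ('c'): freq=3, skip
  Position 1 ('d'): unique! => answer = 1

1


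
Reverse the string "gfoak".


Input: gfoak
Reading characters right to left:
  Position 4: 'k'
  Position 3: 'a'
  Position 2: 'o'
  Position 1: 'f'
  Position 0: 'g'
Reversed: kaofg

kaofg


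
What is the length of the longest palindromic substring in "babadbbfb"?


Input: "babadbbfb"
Checking substrings for palindromes:
  [0:3] "bab" (len 3) => palindrome
  [1:4] "aba" (len 3) => palindrome
  [6:9] "bfb" (len 3) => palindrome
  [5:7] "bb" (len 2) => palindrome
Longest palindromic substring: "bab" with length 3

3


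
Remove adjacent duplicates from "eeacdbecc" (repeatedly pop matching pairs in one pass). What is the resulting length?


Input: eeacdbecc
Stack-based adjacent duplicate removal:
  Read 'e': push. Stack: e
  Read 'e': matches stack top 'e' => pop. Stack: (empty)
  Read 'a': push. Stack: a
  Read 'c': push. Stack: ac
  Read 'd': push. Stack: acd
  Read 'b': push. Stack: acdb
  Read 'e': push. Stack: acdbe
  Read 'c': push. Stack: acdbec
  Read 'c': matches stack top 'c' => pop. Stack: acdbe
Final stack: "acdbe" (length 5)

5


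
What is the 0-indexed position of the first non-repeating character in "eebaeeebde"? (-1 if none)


Input: eebaeeebde
Character frequencies:
  'a': 1
  'b': 2
  'd': 1
  'e': 6
Scanning left to right for freq == 1:
  Position 0 ('e'): freq=6, skip
  Position 1 ('e'): freq=6, skip
  Position 2 ('b'): freq=2, skip
  Position 3 ('a'): unique! => answer = 3

3


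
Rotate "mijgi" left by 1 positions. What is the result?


Input: "mijgi", rotate left by 1
First 1 characters: "m"
Remaining characters: "ijgi"
Concatenate remaining + first: "ijgi" + "m" = "ijgim"

ijgim


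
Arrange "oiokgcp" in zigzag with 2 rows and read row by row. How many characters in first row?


Zigzag "oiokgcp" into 2 rows:
Placing characters:
  'o' => row 0
  'i' => row 1
  'o' => row 0
  'k' => row 1
  'g' => row 0
  'c' => row 1
  'p' => row 0
Rows:
  Row 0: "oogp"
  Row 1: "ikc"
First row length: 4

4


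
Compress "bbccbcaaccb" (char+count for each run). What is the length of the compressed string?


Input: bbccbcaaccb
Runs:
  'b' x 2 => "b2"
  'c' x 2 => "c2"
  'b' x 1 => "b1"
  'c' x 1 => "c1"
  'a' x 2 => "a2"
  'c' x 2 => "c2"
  'b' x 1 => "b1"
Compressed: "b2c2b1c1a2c2b1"
Compressed length: 14

14


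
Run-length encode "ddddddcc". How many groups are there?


Input: ddddddcc
Scanning for consecutive runs:
  Group 1: 'd' x 6 (positions 0-5)
  Group 2: 'c' x 2 (positions 6-7)
Total groups: 2

2


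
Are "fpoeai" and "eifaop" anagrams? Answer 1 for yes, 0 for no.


Strings: "fpoeai", "eifaop"
Sorted first:  aefiop
Sorted second: aefiop
Sorted forms match => anagrams

1


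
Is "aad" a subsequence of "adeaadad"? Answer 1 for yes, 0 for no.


Check if "aad" is a subsequence of "adeaadad"
Greedy scan:
  Position 0 ('a'): matches sub[0] = 'a'
  Position 1 ('d'): no match needed
  Position 2 ('e'): no match needed
  Position 3 ('a'): matches sub[1] = 'a'
  Position 4 ('a'): no match needed
  Position 5 ('d'): matches sub[2] = 'd'
  Position 6 ('a'): no match needed
  Position 7 ('d'): no match needed
All 3 characters matched => is a subsequence

1


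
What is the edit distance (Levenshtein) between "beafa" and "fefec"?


Computing edit distance: "beafa" -> "fefec"
DP table:
           f    e    f    e    c
      0    1    2    3    4    5
  b   1    1    2    3    4    5
  e   2    2    1    2    3    4
  a   3    3    2    2    3    4
  f   4    3    3    2    3    4
  a   5    4    4    3    3    4
Edit distance = dp[5][5] = 4

4


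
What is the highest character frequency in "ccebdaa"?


Input: ccebdaa
Character counts:
  'a': 2
  'b': 1
  'c': 2
  'd': 1
  'e': 1
Maximum frequency: 2

2


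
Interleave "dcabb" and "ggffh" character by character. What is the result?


Interleaving "dcabb" and "ggffh":
  Position 0: 'd' from first, 'g' from second => "dg"
  Position 1: 'c' from first, 'g' from second => "cg"
  Position 2: 'a' from first, 'f' from second => "af"
  Position 3: 'b' from first, 'f' from second => "bf"
  Position 4: 'b' from first, 'h' from second => "bh"
Result: dgcgafbfbh

dgcgafbfbh


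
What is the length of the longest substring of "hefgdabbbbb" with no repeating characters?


Input: "hefgdabbbbb"
Sliding window (track last position of each char):
  Position 0 ('h'): window [0,0] length 1 -- new best
  Position 1 ('e'): window [0,1] length 2 -- new best
  Position 2 ('f'): window [0,2] length 3 -- new best
  Position 3 ('g'): window [0,3] length 4 -- new best
  Position 4 ('d'): window [0,4] length 5 -- new best
  Position 5 ('a'): window [0,5] length 6 -- new best
  Position 6 ('b'): window [0,6] length 7 -- new best
  Position 7 ('b'): repeat (last at 6), move window start to 7
  Position 7 ('b'): window [7,7] length 1
  Position 8 ('b'): repeat (last at 7), move window start to 8
  Position 8 ('b'): window [8,8] length 1
  Position 9 ('b'): repeat (last at 8), move window start to 9
  Position 9 ('b'): window [9,9] length 1
  Position 10 ('b'): repeat (last at 9), move window start to 10
  Position 10 ('b'): window [10,10] length 1
Longest substring with no repeats: "hefgdab" with length 7

7


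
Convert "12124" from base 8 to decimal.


Input: "12124" in base 8
Positional expansion:
  Digit '1' (value 1) x 8^4 = 4096
  Digit '2' (value 2) x 8^3 = 1024
  Digit '1' (value 1) x 8^2 = 64
  Digit '2' (value 2) x 8^1 = 16
  Digit '4' (value 4) x 8^0 = 4
Sum = 5204

5204


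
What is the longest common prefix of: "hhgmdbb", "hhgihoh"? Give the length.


Words: hhgmdbb, hhgihoh
  Position 0: all 'h' => match
  Position 1: all 'h' => match
  Position 2: all 'g' => match
  Position 3: ('m', 'i') => mismatch, stop
LCP = "hhg" (length 3)

3


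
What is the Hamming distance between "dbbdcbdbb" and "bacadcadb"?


Comparing "dbbdcbdbb" and "bacadcadb" position by position:
  Position 0: 'd' vs 'b' => differ
  Position 1: 'b' vs 'a' => differ
  Position 2: 'b' vs 'c' => differ
  Position 3: 'd' vs 'a' => differ
  Position 4: 'c' vs 'd' => differ
  Position 5: 'b' vs 'c' => differ
  Position 6: 'd' vs 'a' => differ
  Position 7: 'b' vs 'd' => differ
  Position 8: 'b' vs 'b' => same
Total differences (Hamming distance): 8

8


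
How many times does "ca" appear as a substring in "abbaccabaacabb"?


Searching for "ca" in "abbaccabaacabb"
Scanning each position:
  Position 0: "ab" => no
  Position 1: "bb" => no
  Position 2: "ba" => no
  Position 3: "ac" => no
  Position 4: "cc" => no
  Position 5: "ca" => MATCH
  Position 6: "ab" => no
  Position 7: "ba" => no
  Position 8: "aa" => no
  Position 9: "ac" => no
  Position 10: "ca" => MATCH
  Position 11: "ab" => no
  Position 12: "bb" => no
Total occurrences: 2

2


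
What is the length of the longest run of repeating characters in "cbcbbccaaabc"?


Input: "cbcbbccaaabc"
Scanning for longest run:
  Position 1 ('b'): new char, reset run to 1
  Position 2 ('c'): new char, reset run to 1
  Position 3 ('b'): new char, reset run to 1
  Position 4 ('b'): continues run of 'b', length=2
  Position 5 ('c'): new char, reset run to 1
  Position 6 ('c'): continues run of 'c', length=2
  Position 7 ('a'): new char, reset run to 1
  Position 8 ('a'): continues run of 'a', length=2
  Position 9 ('a'): continues run of 'a', length=3
  Position 10 ('b'): new char, reset run to 1
  Position 11 ('c'): new char, reset run to 1
Longest run: 'a' with length 3

3


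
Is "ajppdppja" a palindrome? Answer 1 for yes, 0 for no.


Input: ajppdppja
Reversed: ajppdppja
  Compare pos 0 ('a') with pos 8 ('a'): match
  Compare pos 1 ('j') with pos 7 ('j'): match
  Compare pos 2 ('p') with pos 6 ('p'): match
  Compare pos 3 ('p') with pos 5 ('p'): match
Result: palindrome

1


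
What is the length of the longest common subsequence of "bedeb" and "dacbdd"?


LCS of "bedeb" and "dacbdd"
DP table:
           d    a    c    b    d    d
      0    0    0    0    0    0    0
  b   0    0    0    0    1    1    1
  e   0    0    0    0    1    1    1
  d   0    1    1    1    1    2    2
  e   0    1    1    1    1    2    2
  b   0    1    1    1    2    2    2
LCS length = dp[5][6] = 2

2


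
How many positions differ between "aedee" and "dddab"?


Comparing "aedee" and "dddab" position by position:
  Position 0: 'a' vs 'd' => DIFFER
  Position 1: 'e' vs 'd' => DIFFER
  Position 2: 'd' vs 'd' => same
  Position 3: 'e' vs 'a' => DIFFER
  Position 4: 'e' vs 'b' => DIFFER
Positions that differ: 4

4


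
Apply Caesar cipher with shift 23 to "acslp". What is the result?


Caesar cipher: shift "acslp" by 23
  'a' (pos 0) + 23 = pos 23 = 'x'
  'c' (pos 2) + 23 = pos 25 = 'z'
  's' (pos 18) + 23 = pos 15 = 'p'
  'l' (pos 11) + 23 = pos 8 = 'i'
  'p' (pos 15) + 23 = pos 12 = 'm'
Result: xzpim

xzpim


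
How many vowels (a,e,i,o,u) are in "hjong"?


Input: hjong
Checking each character:
  'h' at position 0: consonant
  'j' at position 1: consonant
  'o' at position 2: vowel (running total: 1)
  'n' at position 3: consonant
  'g' at position 4: consonant
Total vowels: 1

1


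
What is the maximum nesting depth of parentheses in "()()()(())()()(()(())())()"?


Input: "()()()(())()()(()(())())()"
Tracking depth:
  Position 0 '(': depth becomes 1
  Position 1 ')': depth becomes 0
  Position 2 '(': depth becomes 1
  Position 3 ')': depth becomes 0
  Position 4 '(': depth becomes 1
  Position 5 ')': depth becomes 0
  Position 6 '(': depth becomes 1
  Position 7 '(': depth becomes 2
  Position 8 ')': depth becomes 1
  Position 9 ')': depth becomes 0
  Position 10 '(': depth becomes 1
  Position 11 ')': depth becomes 0
  Position 12 '(': depth becomes 1
  Position 13 ')': depth becomes 0
  Position 14 '(': depth becomes 1
  Position 15 '(': depth becomes 2
  Position 16 ')': depth becomes 1
  Position 17 '(': depth becomes 2
  Position 18 '(': depth becomes 3
  Position 19 ')': depth becomes 2
  Position 20 ')': depth becomes 1
  Position 21 '(': depth becomes 2
  Position 22 ')': depth becomes 1
  Position 23 ')': depth becomes 0
  Position 24 '(': depth becomes 1
  Position 25 ')': depth becomes 0
Maximum depth reached: 3

3


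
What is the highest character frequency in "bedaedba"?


Input: bedaedba
Character counts:
  'a': 2
  'b': 2
  'd': 2
  'e': 2
Maximum frequency: 2

2


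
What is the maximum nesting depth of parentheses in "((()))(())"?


Input: "((()))(())"
Tracking depth:
  Position 0 '(': depth becomes 1
  Position 1 '(': depth becomes 2
  Position 2 '(': depth becomes 3
  Position 3 ')': depth becomes 2
  Position 4 ')': depth becomes 1
  Position 5 ')': depth becomes 0
  Position 6 '(': depth becomes 1
  Position 7 '(': depth becomes 2
  Position 8 ')': depth becomes 1
  Position 9 ')': depth becomes 0
Maximum depth reached: 3

3


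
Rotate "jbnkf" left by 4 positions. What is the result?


Input: "jbnkf", rotate left by 4
First 4 characters: "jbnk"
Remaining characters: "f"
Concatenate remaining + first: "f" + "jbnk" = "fjbnk"

fjbnk


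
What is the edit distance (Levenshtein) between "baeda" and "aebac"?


Computing edit distance: "baeda" -> "aebac"
DP table:
           a    e    b    a    c
      0    1    2    3    4    5
  b   1    1    2    2    3    4
  a   2    1    2    3    2    3
  e   3    2    1    2    3    3
  d   4    3    2    2    3    4
  a   5    4    3    3    2    3
Edit distance = dp[5][5] = 3

3


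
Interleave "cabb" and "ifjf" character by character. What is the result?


Interleaving "cabb" and "ifjf":
  Position 0: 'c' from first, 'i' from second => "ci"
  Position 1: 'a' from first, 'f' from second => "af"
  Position 2: 'b' from first, 'j' from second => "bj"
  Position 3: 'b' from first, 'f' from second => "bf"
Result: ciafbjbf

ciafbjbf


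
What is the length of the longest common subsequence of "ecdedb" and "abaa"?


LCS of "ecdedb" and "abaa"
DP table:
           a    b    a    a
      0    0    0    0    0
  e   0    0    0    0    0
  c   0    0    0    0    0
  d   0    0    0    0    0
  e   0    0    0    0    0
  d   0    0    0    0    0
  b   0    0    1    1    1
LCS length = dp[6][4] = 1

1


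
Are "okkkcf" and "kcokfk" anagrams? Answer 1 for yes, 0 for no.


Strings: "okkkcf", "kcokfk"
Sorted first:  cfkkko
Sorted second: cfkkko
Sorted forms match => anagrams

1


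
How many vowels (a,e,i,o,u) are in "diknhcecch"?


Input: diknhcecch
Checking each character:
  'd' at position 0: consonant
  'i' at position 1: vowel (running total: 1)
  'k' at position 2: consonant
  'n' at position 3: consonant
  'h' at position 4: consonant
  'c' at position 5: consonant
  'e' at position 6: vowel (running total: 2)
  'c' at position 7: consonant
  'c' at position 8: consonant
  'h' at position 9: consonant
Total vowels: 2

2


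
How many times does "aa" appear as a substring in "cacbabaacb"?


Searching for "aa" in "cacbabaacb"
Scanning each position:
  Position 0: "ca" => no
  Position 1: "ac" => no
  Position 2: "cb" => no
  Position 3: "ba" => no
  Position 4: "ab" => no
  Position 5: "ba" => no
  Position 6: "aa" => MATCH
  Position 7: "ac" => no
  Position 8: "cb" => no
Total occurrences: 1

1


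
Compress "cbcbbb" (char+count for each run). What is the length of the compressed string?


Input: cbcbbb
Runs:
  'c' x 1 => "c1"
  'b' x 1 => "b1"
  'c' x 1 => "c1"
  'b' x 3 => "b3"
Compressed: "c1b1c1b3"
Compressed length: 8

8


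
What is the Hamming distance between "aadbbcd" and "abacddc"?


Comparing "aadbbcd" and "abacddc" position by position:
  Position 0: 'a' vs 'a' => same
  Position 1: 'a' vs 'b' => differ
  Position 2: 'd' vs 'a' => differ
  Position 3: 'b' vs 'c' => differ
  Position 4: 'b' vs 'd' => differ
  Position 5: 'c' vs 'd' => differ
  Position 6: 'd' vs 'c' => differ
Total differences (Hamming distance): 6

6


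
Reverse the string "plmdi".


Input: plmdi
Reading characters right to left:
  Position 4: 'i'
  Position 3: 'd'
  Position 2: 'm'
  Position 1: 'l'
  Position 0: 'p'
Reversed: idmlp

idmlp


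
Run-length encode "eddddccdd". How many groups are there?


Input: eddddccdd
Scanning for consecutive runs:
  Group 1: 'e' x 1 (positions 0-0)
  Group 2: 'd' x 4 (positions 1-4)
  Group 3: 'c' x 2 (positions 5-6)
  Group 4: 'd' x 2 (positions 7-8)
Total groups: 4

4


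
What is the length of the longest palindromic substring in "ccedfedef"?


Input: "ccedfedef"
Checking substrings for palindromes:
  [4:9] "fedef" (len 5) => palindrome
  [5:8] "ede" (len 3) => palindrome
  [0:2] "cc" (len 2) => palindrome
Longest palindromic substring: "fedef" with length 5

5


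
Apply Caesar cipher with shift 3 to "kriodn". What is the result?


Caesar cipher: shift "kriodn" by 3
  'k' (pos 10) + 3 = pos 13 = 'n'
  'r' (pos 17) + 3 = pos 20 = 'u'
  'i' (pos 8) + 3 = pos 11 = 'l'
  'o' (pos 14) + 3 = pos 17 = 'r'
  'd' (pos 3) + 3 = pos 6 = 'g'
  'n' (pos 13) + 3 = pos 16 = 'q'
Result: nulrgq

nulrgq


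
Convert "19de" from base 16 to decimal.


Input: "19de" in base 16
Positional expansion:
  Digit '1' (value 1) x 16^3 = 4096
  Digit '9' (value 9) x 16^2 = 2304
  Digit 'd' (value 13) x 16^1 = 208
  Digit 'e' (value 14) x 16^0 = 14
Sum = 6622

6622


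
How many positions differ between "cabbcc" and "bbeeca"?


Comparing "cabbcc" and "bbeeca" position by position:
  Position 0: 'c' vs 'b' => DIFFER
  Position 1: 'a' vs 'b' => DIFFER
  Position 2: 'b' vs 'e' => DIFFER
  Position 3: 'b' vs 'e' => DIFFER
  Position 4: 'c' vs 'c' => same
  Position 5: 'c' vs 'a' => DIFFER
Positions that differ: 5

5


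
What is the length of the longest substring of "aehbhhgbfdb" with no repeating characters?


Input: "aehbhhgbfdb"
Sliding window (track last position of each char):
  Position 0 ('a'): window [0,0] length 1 -- new best
  Position 1 ('e'): window [0,1] length 2 -- new best
  Position 2 ('h'): window [0,2] length 3 -- new best
  Position 3 ('b'): window [0,3] length 4 -- new best
  Position 4 ('h'): repeat (last at 2), move window start to 3
  Position 4 ('h'): window [3,4] length 2
  Position 5 ('h'): repeat (last at 4), move window start to 5
  Position 5 ('h'): window [5,5] length 1
  Position 6 ('g'): window [5,6] length 2
  Position 7 ('b'): window [5,7] length 3
  Position 8 ('f'): window [5,8] length 4
  Position 9 ('d'): window [5,9] length 5 -- new best
  Position 10 ('b'): repeat (last at 7), move window start to 8
  Position 10 ('b'): window [8,10] length 3
Longest substring with no repeats: "hgbfd" with length 5

5


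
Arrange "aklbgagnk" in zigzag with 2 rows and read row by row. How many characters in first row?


Zigzag "aklbgagnk" into 2 rows:
Placing characters:
  'a' => row 0
  'k' => row 1
  'l' => row 0
  'b' => row 1
  'g' => row 0
  'a' => row 1
  'g' => row 0
  'n' => row 1
  'k' => row 0
Rows:
  Row 0: "alggk"
  Row 1: "kban"
First row length: 5

5


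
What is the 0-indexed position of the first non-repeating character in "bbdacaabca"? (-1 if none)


Input: bbdacaabca
Character frequencies:
  'a': 4
  'b': 3
  'c': 2
  'd': 1
Scanning left to right for freq == 1:
  Position 0 ('b'): freq=3, skip
  Position 1 ('b'): freq=3, skip
  Position 2 ('d'): unique! => answer = 2

2
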